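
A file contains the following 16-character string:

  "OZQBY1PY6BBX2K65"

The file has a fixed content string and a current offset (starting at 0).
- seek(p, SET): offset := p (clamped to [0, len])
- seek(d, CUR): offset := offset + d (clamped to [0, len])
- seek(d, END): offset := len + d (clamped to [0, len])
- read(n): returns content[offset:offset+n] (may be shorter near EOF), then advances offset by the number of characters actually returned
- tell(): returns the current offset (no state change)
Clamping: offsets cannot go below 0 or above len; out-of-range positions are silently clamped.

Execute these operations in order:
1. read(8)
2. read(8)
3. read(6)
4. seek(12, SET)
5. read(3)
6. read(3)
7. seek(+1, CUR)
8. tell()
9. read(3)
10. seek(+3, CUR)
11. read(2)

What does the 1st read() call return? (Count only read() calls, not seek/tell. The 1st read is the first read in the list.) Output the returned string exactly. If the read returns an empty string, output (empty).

After 1 (read(8)): returned 'OZQBY1PY', offset=8
After 2 (read(8)): returned '6BBX2K65', offset=16
After 3 (read(6)): returned '', offset=16
After 4 (seek(12, SET)): offset=12
After 5 (read(3)): returned '2K6', offset=15
After 6 (read(3)): returned '5', offset=16
After 7 (seek(+1, CUR)): offset=16
After 8 (tell()): offset=16
After 9 (read(3)): returned '', offset=16
After 10 (seek(+3, CUR)): offset=16
After 11 (read(2)): returned '', offset=16

Answer: OZQBY1PY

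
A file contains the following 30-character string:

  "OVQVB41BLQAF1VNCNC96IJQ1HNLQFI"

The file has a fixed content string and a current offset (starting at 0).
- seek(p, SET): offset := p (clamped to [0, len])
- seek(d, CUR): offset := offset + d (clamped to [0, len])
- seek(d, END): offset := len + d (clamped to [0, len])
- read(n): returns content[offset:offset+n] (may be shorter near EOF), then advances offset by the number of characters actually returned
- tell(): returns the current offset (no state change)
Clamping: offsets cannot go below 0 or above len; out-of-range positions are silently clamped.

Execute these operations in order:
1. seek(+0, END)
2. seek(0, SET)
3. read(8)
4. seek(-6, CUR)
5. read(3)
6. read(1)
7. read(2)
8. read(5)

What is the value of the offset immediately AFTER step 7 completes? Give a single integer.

Answer: 8

Derivation:
After 1 (seek(+0, END)): offset=30
After 2 (seek(0, SET)): offset=0
After 3 (read(8)): returned 'OVQVB41B', offset=8
After 4 (seek(-6, CUR)): offset=2
After 5 (read(3)): returned 'QVB', offset=5
After 6 (read(1)): returned '4', offset=6
After 7 (read(2)): returned '1B', offset=8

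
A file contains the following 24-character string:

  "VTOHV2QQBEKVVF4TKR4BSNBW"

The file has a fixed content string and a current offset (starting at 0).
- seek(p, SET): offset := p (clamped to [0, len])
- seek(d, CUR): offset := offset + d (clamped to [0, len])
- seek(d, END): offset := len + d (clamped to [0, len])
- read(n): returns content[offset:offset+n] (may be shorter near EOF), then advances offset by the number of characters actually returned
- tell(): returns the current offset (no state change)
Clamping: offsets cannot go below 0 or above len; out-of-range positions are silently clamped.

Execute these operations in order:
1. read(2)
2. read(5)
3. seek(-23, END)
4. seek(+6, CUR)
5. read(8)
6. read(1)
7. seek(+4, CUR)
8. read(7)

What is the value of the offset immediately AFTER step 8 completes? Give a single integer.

Answer: 24

Derivation:
After 1 (read(2)): returned 'VT', offset=2
After 2 (read(5)): returned 'OHV2Q', offset=7
After 3 (seek(-23, END)): offset=1
After 4 (seek(+6, CUR)): offset=7
After 5 (read(8)): returned 'QBEKVVF4', offset=15
After 6 (read(1)): returned 'T', offset=16
After 7 (seek(+4, CUR)): offset=20
After 8 (read(7)): returned 'SNBW', offset=24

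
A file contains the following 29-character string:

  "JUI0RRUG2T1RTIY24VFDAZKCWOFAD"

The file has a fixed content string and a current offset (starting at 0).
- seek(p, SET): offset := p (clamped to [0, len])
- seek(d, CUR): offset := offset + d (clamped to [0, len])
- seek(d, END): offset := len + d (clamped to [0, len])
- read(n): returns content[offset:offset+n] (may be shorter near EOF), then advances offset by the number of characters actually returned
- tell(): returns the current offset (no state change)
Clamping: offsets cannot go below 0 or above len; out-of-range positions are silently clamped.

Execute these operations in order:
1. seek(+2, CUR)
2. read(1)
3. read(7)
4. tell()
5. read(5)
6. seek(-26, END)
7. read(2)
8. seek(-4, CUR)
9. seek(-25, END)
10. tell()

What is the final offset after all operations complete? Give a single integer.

After 1 (seek(+2, CUR)): offset=2
After 2 (read(1)): returned 'I', offset=3
After 3 (read(7)): returned '0RRUG2T', offset=10
After 4 (tell()): offset=10
After 5 (read(5)): returned '1RTIY', offset=15
After 6 (seek(-26, END)): offset=3
After 7 (read(2)): returned '0R', offset=5
After 8 (seek(-4, CUR)): offset=1
After 9 (seek(-25, END)): offset=4
After 10 (tell()): offset=4

Answer: 4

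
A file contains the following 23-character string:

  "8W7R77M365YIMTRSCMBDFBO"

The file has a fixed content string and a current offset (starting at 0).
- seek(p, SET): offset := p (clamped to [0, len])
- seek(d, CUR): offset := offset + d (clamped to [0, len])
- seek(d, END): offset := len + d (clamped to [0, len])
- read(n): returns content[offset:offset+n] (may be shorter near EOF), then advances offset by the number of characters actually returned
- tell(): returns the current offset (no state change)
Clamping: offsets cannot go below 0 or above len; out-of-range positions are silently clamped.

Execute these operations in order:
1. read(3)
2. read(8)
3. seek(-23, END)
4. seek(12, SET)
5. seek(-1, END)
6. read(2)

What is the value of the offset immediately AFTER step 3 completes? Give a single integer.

After 1 (read(3)): returned '8W7', offset=3
After 2 (read(8)): returned 'R77M365Y', offset=11
After 3 (seek(-23, END)): offset=0

Answer: 0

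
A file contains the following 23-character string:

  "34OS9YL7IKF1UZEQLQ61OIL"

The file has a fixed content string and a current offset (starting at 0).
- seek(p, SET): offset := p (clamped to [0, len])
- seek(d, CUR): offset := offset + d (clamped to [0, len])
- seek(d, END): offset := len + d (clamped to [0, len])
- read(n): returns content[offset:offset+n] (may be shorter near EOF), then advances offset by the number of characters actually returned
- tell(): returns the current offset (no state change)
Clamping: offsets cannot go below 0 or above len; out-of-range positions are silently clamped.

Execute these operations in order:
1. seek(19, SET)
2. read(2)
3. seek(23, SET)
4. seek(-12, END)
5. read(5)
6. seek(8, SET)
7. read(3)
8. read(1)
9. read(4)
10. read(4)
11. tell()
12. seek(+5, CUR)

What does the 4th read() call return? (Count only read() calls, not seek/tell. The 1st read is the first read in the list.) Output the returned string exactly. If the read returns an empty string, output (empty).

After 1 (seek(19, SET)): offset=19
After 2 (read(2)): returned '1O', offset=21
After 3 (seek(23, SET)): offset=23
After 4 (seek(-12, END)): offset=11
After 5 (read(5)): returned '1UZEQ', offset=16
After 6 (seek(8, SET)): offset=8
After 7 (read(3)): returned 'IKF', offset=11
After 8 (read(1)): returned '1', offset=12
After 9 (read(4)): returned 'UZEQ', offset=16
After 10 (read(4)): returned 'LQ61', offset=20
After 11 (tell()): offset=20
After 12 (seek(+5, CUR)): offset=23

Answer: 1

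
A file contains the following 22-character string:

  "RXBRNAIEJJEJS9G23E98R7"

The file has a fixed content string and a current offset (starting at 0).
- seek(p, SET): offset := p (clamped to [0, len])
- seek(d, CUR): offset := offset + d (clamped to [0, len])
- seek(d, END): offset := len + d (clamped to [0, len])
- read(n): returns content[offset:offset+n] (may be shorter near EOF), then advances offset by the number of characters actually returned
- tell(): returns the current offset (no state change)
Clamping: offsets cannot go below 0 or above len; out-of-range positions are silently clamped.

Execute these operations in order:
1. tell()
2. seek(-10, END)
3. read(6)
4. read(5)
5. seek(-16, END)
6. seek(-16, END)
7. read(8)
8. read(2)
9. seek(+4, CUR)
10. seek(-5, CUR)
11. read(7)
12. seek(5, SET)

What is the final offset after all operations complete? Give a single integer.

Answer: 5

Derivation:
After 1 (tell()): offset=0
After 2 (seek(-10, END)): offset=12
After 3 (read(6)): returned 'S9G23E', offset=18
After 4 (read(5)): returned '98R7', offset=22
After 5 (seek(-16, END)): offset=6
After 6 (seek(-16, END)): offset=6
After 7 (read(8)): returned 'IEJJEJS9', offset=14
After 8 (read(2)): returned 'G2', offset=16
After 9 (seek(+4, CUR)): offset=20
After 10 (seek(-5, CUR)): offset=15
After 11 (read(7)): returned '23E98R7', offset=22
After 12 (seek(5, SET)): offset=5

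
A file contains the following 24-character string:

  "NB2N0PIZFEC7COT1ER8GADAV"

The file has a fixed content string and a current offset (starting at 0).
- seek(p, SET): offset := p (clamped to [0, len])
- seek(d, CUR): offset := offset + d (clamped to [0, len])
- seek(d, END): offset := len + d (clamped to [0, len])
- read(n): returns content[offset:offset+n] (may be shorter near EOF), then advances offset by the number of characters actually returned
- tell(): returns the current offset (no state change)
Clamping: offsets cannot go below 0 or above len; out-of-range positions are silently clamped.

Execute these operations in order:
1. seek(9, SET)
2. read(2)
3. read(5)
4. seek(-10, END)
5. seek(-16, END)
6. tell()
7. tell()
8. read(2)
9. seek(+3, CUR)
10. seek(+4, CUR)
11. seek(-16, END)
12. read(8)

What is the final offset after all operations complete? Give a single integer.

After 1 (seek(9, SET)): offset=9
After 2 (read(2)): returned 'EC', offset=11
After 3 (read(5)): returned '7COT1', offset=16
After 4 (seek(-10, END)): offset=14
After 5 (seek(-16, END)): offset=8
After 6 (tell()): offset=8
After 7 (tell()): offset=8
After 8 (read(2)): returned 'FE', offset=10
After 9 (seek(+3, CUR)): offset=13
After 10 (seek(+4, CUR)): offset=17
After 11 (seek(-16, END)): offset=8
After 12 (read(8)): returned 'FEC7COT1', offset=16

Answer: 16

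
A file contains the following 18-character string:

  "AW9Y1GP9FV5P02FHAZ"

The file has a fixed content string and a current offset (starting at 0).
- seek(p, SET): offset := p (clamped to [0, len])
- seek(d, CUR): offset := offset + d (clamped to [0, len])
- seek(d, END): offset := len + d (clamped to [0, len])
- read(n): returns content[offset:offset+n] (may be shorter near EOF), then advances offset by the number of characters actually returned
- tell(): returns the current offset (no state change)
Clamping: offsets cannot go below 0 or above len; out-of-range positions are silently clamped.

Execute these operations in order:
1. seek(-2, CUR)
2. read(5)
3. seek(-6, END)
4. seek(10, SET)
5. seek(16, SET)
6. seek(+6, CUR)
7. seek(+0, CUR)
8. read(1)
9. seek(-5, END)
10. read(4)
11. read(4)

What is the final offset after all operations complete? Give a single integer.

After 1 (seek(-2, CUR)): offset=0
After 2 (read(5)): returned 'AW9Y1', offset=5
After 3 (seek(-6, END)): offset=12
After 4 (seek(10, SET)): offset=10
After 5 (seek(16, SET)): offset=16
After 6 (seek(+6, CUR)): offset=18
After 7 (seek(+0, CUR)): offset=18
After 8 (read(1)): returned '', offset=18
After 9 (seek(-5, END)): offset=13
After 10 (read(4)): returned '2FHA', offset=17
After 11 (read(4)): returned 'Z', offset=18

Answer: 18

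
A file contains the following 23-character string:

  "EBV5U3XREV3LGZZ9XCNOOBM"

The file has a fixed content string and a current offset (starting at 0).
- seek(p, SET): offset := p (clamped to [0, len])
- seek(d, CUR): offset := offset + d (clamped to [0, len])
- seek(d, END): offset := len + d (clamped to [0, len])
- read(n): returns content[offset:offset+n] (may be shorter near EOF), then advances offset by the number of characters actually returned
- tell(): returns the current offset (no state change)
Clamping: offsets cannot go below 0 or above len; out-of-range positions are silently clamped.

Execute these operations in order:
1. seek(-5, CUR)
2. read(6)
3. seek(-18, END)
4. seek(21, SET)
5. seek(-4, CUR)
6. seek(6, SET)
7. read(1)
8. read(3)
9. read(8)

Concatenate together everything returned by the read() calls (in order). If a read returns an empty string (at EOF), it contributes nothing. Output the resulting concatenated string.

Answer: EBV5U3XREV3LGZZ9XC

Derivation:
After 1 (seek(-5, CUR)): offset=0
After 2 (read(6)): returned 'EBV5U3', offset=6
After 3 (seek(-18, END)): offset=5
After 4 (seek(21, SET)): offset=21
After 5 (seek(-4, CUR)): offset=17
After 6 (seek(6, SET)): offset=6
After 7 (read(1)): returned 'X', offset=7
After 8 (read(3)): returned 'REV', offset=10
After 9 (read(8)): returned '3LGZZ9XC', offset=18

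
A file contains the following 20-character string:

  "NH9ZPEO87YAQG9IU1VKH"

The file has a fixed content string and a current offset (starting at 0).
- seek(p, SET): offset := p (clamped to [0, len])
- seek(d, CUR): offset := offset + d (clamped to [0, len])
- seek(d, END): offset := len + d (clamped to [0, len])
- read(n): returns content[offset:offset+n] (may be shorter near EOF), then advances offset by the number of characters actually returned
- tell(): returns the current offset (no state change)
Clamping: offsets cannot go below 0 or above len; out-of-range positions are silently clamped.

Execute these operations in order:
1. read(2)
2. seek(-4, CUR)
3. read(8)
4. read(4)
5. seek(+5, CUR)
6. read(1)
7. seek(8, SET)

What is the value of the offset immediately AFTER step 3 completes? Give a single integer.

Answer: 8

Derivation:
After 1 (read(2)): returned 'NH', offset=2
After 2 (seek(-4, CUR)): offset=0
After 3 (read(8)): returned 'NH9ZPEO8', offset=8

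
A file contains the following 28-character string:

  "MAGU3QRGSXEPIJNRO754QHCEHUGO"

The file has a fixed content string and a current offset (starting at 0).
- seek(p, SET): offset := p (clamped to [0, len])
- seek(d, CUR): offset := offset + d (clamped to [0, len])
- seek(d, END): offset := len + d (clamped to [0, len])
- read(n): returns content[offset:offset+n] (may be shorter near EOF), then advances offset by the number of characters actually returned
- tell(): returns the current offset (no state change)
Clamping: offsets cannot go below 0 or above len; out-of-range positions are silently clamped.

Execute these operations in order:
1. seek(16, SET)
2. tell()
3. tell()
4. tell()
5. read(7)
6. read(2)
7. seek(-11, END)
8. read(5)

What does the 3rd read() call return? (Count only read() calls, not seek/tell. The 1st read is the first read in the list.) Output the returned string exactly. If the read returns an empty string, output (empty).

Answer: 754QH

Derivation:
After 1 (seek(16, SET)): offset=16
After 2 (tell()): offset=16
After 3 (tell()): offset=16
After 4 (tell()): offset=16
After 5 (read(7)): returned 'O754QHC', offset=23
After 6 (read(2)): returned 'EH', offset=25
After 7 (seek(-11, END)): offset=17
After 8 (read(5)): returned '754QH', offset=22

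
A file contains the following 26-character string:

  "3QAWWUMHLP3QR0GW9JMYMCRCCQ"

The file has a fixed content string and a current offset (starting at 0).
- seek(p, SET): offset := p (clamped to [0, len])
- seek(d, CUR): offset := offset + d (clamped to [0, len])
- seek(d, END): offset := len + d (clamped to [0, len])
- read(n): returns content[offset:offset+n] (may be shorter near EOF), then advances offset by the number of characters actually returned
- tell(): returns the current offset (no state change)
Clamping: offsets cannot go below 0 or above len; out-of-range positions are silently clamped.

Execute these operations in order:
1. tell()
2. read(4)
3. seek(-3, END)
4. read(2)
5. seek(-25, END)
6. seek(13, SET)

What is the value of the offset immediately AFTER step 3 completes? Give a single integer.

Answer: 23

Derivation:
After 1 (tell()): offset=0
After 2 (read(4)): returned '3QAW', offset=4
After 3 (seek(-3, END)): offset=23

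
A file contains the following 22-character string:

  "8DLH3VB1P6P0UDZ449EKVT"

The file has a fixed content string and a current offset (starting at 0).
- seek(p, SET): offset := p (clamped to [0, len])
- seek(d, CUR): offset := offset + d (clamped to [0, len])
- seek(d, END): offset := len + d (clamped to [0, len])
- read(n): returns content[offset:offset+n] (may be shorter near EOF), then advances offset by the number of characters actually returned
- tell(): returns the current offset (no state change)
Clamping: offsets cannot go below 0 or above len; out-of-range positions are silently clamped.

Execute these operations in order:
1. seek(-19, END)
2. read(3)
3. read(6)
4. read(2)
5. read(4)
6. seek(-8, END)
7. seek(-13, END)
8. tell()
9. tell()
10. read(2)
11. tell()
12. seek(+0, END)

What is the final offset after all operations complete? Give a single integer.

After 1 (seek(-19, END)): offset=3
After 2 (read(3)): returned 'H3V', offset=6
After 3 (read(6)): returned 'B1P6P0', offset=12
After 4 (read(2)): returned 'UD', offset=14
After 5 (read(4)): returned 'Z449', offset=18
After 6 (seek(-8, END)): offset=14
After 7 (seek(-13, END)): offset=9
After 8 (tell()): offset=9
After 9 (tell()): offset=9
After 10 (read(2)): returned '6P', offset=11
After 11 (tell()): offset=11
After 12 (seek(+0, END)): offset=22

Answer: 22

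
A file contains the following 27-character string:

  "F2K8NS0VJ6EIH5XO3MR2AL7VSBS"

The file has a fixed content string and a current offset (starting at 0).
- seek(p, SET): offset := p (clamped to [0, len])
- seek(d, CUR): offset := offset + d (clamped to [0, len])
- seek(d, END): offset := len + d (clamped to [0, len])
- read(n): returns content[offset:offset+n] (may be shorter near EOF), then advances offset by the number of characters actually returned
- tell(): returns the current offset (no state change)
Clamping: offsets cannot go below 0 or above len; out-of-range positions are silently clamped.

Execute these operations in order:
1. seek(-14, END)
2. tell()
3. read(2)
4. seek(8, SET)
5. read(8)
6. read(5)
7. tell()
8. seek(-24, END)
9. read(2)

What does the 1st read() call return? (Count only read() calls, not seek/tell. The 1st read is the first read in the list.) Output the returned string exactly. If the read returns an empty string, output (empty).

Answer: 5X

Derivation:
After 1 (seek(-14, END)): offset=13
After 2 (tell()): offset=13
After 3 (read(2)): returned '5X', offset=15
After 4 (seek(8, SET)): offset=8
After 5 (read(8)): returned 'J6EIH5XO', offset=16
After 6 (read(5)): returned '3MR2A', offset=21
After 7 (tell()): offset=21
After 8 (seek(-24, END)): offset=3
After 9 (read(2)): returned '8N', offset=5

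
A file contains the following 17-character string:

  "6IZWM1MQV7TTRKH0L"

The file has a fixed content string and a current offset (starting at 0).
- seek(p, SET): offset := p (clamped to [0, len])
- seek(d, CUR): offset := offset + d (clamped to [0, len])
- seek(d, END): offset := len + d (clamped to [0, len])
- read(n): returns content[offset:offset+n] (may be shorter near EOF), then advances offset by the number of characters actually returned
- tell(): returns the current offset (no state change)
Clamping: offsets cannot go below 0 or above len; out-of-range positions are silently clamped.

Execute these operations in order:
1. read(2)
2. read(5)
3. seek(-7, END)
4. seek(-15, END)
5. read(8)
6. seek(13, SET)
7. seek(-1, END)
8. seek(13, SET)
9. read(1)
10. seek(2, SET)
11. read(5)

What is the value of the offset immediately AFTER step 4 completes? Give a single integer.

Answer: 2

Derivation:
After 1 (read(2)): returned '6I', offset=2
After 2 (read(5)): returned 'ZWM1M', offset=7
After 3 (seek(-7, END)): offset=10
After 4 (seek(-15, END)): offset=2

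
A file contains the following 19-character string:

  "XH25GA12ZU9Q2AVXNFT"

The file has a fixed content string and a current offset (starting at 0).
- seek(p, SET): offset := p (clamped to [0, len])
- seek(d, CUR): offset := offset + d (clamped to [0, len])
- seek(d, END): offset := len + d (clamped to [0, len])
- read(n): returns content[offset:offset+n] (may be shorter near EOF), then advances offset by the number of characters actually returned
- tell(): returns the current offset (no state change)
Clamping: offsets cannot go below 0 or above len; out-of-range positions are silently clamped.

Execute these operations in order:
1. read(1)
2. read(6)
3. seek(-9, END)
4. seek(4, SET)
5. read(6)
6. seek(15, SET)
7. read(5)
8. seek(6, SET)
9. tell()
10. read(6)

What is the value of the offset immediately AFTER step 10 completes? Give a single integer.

After 1 (read(1)): returned 'X', offset=1
After 2 (read(6)): returned 'H25GA1', offset=7
After 3 (seek(-9, END)): offset=10
After 4 (seek(4, SET)): offset=4
After 5 (read(6)): returned 'GA12ZU', offset=10
After 6 (seek(15, SET)): offset=15
After 7 (read(5)): returned 'XNFT', offset=19
After 8 (seek(6, SET)): offset=6
After 9 (tell()): offset=6
After 10 (read(6)): returned '12ZU9Q', offset=12

Answer: 12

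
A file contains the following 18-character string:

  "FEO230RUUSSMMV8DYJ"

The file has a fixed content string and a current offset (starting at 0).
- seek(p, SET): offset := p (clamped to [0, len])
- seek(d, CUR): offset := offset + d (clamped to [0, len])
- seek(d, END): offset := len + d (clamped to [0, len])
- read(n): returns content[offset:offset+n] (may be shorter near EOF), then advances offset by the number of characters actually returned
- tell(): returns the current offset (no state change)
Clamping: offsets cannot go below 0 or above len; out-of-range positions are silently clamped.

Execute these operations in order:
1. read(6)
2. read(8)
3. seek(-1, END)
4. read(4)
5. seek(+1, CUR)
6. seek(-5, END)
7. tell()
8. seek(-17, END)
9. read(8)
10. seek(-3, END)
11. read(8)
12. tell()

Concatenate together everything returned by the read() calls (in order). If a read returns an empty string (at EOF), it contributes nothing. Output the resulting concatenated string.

Answer: FEO230RUUSSMMVJEO230RUUDYJ

Derivation:
After 1 (read(6)): returned 'FEO230', offset=6
After 2 (read(8)): returned 'RUUSSMMV', offset=14
After 3 (seek(-1, END)): offset=17
After 4 (read(4)): returned 'J', offset=18
After 5 (seek(+1, CUR)): offset=18
After 6 (seek(-5, END)): offset=13
After 7 (tell()): offset=13
After 8 (seek(-17, END)): offset=1
After 9 (read(8)): returned 'EO230RUU', offset=9
After 10 (seek(-3, END)): offset=15
After 11 (read(8)): returned 'DYJ', offset=18
After 12 (tell()): offset=18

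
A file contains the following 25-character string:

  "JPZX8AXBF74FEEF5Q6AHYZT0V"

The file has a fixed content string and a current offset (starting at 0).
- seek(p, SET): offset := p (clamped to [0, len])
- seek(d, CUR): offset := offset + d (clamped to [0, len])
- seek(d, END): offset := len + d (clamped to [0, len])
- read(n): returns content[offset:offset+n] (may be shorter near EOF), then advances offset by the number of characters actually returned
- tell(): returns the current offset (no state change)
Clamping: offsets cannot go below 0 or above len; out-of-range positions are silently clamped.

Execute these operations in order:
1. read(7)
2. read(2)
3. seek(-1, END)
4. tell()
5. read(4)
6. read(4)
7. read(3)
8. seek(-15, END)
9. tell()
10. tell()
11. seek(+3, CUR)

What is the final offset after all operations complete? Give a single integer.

After 1 (read(7)): returned 'JPZX8AX', offset=7
After 2 (read(2)): returned 'BF', offset=9
After 3 (seek(-1, END)): offset=24
After 4 (tell()): offset=24
After 5 (read(4)): returned 'V', offset=25
After 6 (read(4)): returned '', offset=25
After 7 (read(3)): returned '', offset=25
After 8 (seek(-15, END)): offset=10
After 9 (tell()): offset=10
After 10 (tell()): offset=10
After 11 (seek(+3, CUR)): offset=13

Answer: 13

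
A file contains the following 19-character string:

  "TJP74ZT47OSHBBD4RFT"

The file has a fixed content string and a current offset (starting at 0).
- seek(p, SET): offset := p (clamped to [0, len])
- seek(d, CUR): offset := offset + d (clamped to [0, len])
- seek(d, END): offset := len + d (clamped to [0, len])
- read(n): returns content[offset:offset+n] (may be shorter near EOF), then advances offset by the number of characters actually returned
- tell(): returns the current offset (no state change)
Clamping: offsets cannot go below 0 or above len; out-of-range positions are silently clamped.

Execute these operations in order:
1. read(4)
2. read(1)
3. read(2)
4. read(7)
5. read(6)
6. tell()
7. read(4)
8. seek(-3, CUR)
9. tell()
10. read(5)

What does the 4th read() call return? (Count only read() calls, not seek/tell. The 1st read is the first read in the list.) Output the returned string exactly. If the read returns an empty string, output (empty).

Answer: 47OSHBB

Derivation:
After 1 (read(4)): returned 'TJP7', offset=4
After 2 (read(1)): returned '4', offset=5
After 3 (read(2)): returned 'ZT', offset=7
After 4 (read(7)): returned '47OSHBB', offset=14
After 5 (read(6)): returned 'D4RFT', offset=19
After 6 (tell()): offset=19
After 7 (read(4)): returned '', offset=19
After 8 (seek(-3, CUR)): offset=16
After 9 (tell()): offset=16
After 10 (read(5)): returned 'RFT', offset=19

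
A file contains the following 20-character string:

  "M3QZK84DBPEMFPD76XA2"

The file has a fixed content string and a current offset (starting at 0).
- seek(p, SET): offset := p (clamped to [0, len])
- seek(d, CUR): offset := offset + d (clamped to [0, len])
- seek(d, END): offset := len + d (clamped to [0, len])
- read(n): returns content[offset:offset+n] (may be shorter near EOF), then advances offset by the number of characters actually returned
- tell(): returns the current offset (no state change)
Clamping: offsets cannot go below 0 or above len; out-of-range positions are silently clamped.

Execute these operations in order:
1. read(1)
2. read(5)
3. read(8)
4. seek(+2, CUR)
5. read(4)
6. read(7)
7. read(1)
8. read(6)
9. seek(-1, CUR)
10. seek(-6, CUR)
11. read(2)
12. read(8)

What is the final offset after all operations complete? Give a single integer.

After 1 (read(1)): returned 'M', offset=1
After 2 (read(5)): returned '3QZK8', offset=6
After 3 (read(8)): returned '4DBPEMFP', offset=14
After 4 (seek(+2, CUR)): offset=16
After 5 (read(4)): returned '6XA2', offset=20
After 6 (read(7)): returned '', offset=20
After 7 (read(1)): returned '', offset=20
After 8 (read(6)): returned '', offset=20
After 9 (seek(-1, CUR)): offset=19
After 10 (seek(-6, CUR)): offset=13
After 11 (read(2)): returned 'PD', offset=15
After 12 (read(8)): returned '76XA2', offset=20

Answer: 20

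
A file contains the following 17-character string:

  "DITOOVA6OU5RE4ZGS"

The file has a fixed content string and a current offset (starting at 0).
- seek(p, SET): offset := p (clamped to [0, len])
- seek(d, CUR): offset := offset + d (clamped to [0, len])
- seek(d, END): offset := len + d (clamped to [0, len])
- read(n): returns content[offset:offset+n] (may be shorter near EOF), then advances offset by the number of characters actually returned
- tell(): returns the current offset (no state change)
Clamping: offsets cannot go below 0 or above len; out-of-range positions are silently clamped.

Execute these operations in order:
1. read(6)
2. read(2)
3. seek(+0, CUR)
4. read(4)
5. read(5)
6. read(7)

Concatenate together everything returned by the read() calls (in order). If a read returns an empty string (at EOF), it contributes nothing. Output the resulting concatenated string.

Answer: DITOOVA6OU5RE4ZGS

Derivation:
After 1 (read(6)): returned 'DITOOV', offset=6
After 2 (read(2)): returned 'A6', offset=8
After 3 (seek(+0, CUR)): offset=8
After 4 (read(4)): returned 'OU5R', offset=12
After 5 (read(5)): returned 'E4ZGS', offset=17
After 6 (read(7)): returned '', offset=17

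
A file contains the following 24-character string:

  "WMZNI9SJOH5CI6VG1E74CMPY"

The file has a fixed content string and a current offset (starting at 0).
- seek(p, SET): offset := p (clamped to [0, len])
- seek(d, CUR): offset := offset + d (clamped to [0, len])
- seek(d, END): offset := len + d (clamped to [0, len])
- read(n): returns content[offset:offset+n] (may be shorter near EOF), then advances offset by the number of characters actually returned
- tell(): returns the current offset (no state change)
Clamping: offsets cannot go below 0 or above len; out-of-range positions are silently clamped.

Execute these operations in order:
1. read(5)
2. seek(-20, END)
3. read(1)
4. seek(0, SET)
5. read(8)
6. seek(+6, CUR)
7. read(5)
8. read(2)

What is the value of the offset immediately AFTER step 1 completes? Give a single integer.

Answer: 5

Derivation:
After 1 (read(5)): returned 'WMZNI', offset=5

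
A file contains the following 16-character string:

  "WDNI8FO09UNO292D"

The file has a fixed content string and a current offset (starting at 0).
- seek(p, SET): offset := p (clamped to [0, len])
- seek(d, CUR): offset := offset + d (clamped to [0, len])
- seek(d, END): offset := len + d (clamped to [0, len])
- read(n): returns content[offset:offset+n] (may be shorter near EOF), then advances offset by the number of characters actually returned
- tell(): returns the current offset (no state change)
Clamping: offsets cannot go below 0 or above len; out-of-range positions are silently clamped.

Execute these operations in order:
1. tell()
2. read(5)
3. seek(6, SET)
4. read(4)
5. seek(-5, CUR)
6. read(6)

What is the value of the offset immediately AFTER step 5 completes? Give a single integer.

Answer: 5

Derivation:
After 1 (tell()): offset=0
After 2 (read(5)): returned 'WDNI8', offset=5
After 3 (seek(6, SET)): offset=6
After 4 (read(4)): returned 'O09U', offset=10
After 5 (seek(-5, CUR)): offset=5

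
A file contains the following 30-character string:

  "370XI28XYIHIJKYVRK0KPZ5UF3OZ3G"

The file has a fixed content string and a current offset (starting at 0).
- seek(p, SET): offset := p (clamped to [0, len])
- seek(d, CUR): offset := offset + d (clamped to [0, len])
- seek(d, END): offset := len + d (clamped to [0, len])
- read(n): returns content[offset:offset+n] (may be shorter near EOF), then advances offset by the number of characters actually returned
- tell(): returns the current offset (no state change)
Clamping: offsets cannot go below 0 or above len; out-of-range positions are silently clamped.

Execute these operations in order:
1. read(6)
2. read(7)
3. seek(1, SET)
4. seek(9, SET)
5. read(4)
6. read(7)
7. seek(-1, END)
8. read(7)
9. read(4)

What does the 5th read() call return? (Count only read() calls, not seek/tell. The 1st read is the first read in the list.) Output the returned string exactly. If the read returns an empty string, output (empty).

After 1 (read(6)): returned '370XI2', offset=6
After 2 (read(7)): returned '8XYIHIJ', offset=13
After 3 (seek(1, SET)): offset=1
After 4 (seek(9, SET)): offset=9
After 5 (read(4)): returned 'IHIJ', offset=13
After 6 (read(7)): returned 'KYVRK0K', offset=20
After 7 (seek(-1, END)): offset=29
After 8 (read(7)): returned 'G', offset=30
After 9 (read(4)): returned '', offset=30

Answer: G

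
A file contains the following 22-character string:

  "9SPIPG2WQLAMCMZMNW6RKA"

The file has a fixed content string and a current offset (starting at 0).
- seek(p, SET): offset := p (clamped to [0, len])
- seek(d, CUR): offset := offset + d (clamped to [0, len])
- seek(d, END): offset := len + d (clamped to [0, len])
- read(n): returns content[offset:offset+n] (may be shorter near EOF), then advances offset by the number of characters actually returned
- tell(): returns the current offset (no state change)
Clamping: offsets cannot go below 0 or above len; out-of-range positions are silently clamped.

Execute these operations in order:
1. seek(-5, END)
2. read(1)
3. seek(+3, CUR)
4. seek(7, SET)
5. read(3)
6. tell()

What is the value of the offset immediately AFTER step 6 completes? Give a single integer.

Answer: 10

Derivation:
After 1 (seek(-5, END)): offset=17
After 2 (read(1)): returned 'W', offset=18
After 3 (seek(+3, CUR)): offset=21
After 4 (seek(7, SET)): offset=7
After 5 (read(3)): returned 'WQL', offset=10
After 6 (tell()): offset=10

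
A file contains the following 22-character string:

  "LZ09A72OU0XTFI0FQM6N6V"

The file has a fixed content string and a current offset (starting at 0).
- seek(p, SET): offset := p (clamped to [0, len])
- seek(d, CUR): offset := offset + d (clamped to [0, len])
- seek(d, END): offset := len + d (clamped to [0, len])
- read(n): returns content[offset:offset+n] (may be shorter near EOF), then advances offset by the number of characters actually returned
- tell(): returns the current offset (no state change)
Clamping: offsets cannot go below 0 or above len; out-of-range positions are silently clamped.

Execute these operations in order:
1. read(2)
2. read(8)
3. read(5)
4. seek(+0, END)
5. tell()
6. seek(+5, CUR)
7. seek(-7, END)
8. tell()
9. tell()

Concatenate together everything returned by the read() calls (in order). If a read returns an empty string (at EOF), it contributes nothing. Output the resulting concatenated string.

Answer: LZ09A72OU0XTFI0

Derivation:
After 1 (read(2)): returned 'LZ', offset=2
After 2 (read(8)): returned '09A72OU0', offset=10
After 3 (read(5)): returned 'XTFI0', offset=15
After 4 (seek(+0, END)): offset=22
After 5 (tell()): offset=22
After 6 (seek(+5, CUR)): offset=22
After 7 (seek(-7, END)): offset=15
After 8 (tell()): offset=15
After 9 (tell()): offset=15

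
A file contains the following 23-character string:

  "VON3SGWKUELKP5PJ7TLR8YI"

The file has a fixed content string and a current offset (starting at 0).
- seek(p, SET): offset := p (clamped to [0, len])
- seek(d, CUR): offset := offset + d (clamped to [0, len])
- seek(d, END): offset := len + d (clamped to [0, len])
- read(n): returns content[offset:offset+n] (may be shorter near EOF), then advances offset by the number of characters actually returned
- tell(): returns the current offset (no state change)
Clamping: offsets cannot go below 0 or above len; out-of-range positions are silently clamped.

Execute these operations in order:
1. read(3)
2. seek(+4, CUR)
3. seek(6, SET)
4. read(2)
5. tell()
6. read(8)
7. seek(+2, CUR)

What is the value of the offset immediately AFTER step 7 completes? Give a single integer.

After 1 (read(3)): returned 'VON', offset=3
After 2 (seek(+4, CUR)): offset=7
After 3 (seek(6, SET)): offset=6
After 4 (read(2)): returned 'WK', offset=8
After 5 (tell()): offset=8
After 6 (read(8)): returned 'UELKP5PJ', offset=16
After 7 (seek(+2, CUR)): offset=18

Answer: 18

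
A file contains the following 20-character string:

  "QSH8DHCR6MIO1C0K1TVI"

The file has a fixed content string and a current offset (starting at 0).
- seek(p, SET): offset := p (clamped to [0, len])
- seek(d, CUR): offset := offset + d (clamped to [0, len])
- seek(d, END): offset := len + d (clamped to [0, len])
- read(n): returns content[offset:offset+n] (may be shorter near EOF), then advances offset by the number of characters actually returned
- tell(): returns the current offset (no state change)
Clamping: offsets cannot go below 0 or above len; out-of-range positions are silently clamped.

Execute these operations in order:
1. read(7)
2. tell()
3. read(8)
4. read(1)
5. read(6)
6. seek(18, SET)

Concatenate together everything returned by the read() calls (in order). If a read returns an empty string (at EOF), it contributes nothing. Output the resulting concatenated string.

Answer: QSH8DHCR6MIO1C0K1TVI

Derivation:
After 1 (read(7)): returned 'QSH8DHC', offset=7
After 2 (tell()): offset=7
After 3 (read(8)): returned 'R6MIO1C0', offset=15
After 4 (read(1)): returned 'K', offset=16
After 5 (read(6)): returned '1TVI', offset=20
After 6 (seek(18, SET)): offset=18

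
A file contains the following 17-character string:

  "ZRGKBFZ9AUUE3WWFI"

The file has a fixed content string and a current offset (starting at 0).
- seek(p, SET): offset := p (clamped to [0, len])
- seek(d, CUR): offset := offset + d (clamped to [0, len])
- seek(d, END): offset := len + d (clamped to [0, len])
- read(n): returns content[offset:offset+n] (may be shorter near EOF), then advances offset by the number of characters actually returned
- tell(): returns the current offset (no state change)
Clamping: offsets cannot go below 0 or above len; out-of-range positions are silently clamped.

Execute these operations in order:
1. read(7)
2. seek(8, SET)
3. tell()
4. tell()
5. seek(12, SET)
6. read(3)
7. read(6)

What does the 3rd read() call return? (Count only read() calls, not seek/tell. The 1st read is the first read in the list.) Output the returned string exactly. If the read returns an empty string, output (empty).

After 1 (read(7)): returned 'ZRGKBFZ', offset=7
After 2 (seek(8, SET)): offset=8
After 3 (tell()): offset=8
After 4 (tell()): offset=8
After 5 (seek(12, SET)): offset=12
After 6 (read(3)): returned '3WW', offset=15
After 7 (read(6)): returned 'FI', offset=17

Answer: FI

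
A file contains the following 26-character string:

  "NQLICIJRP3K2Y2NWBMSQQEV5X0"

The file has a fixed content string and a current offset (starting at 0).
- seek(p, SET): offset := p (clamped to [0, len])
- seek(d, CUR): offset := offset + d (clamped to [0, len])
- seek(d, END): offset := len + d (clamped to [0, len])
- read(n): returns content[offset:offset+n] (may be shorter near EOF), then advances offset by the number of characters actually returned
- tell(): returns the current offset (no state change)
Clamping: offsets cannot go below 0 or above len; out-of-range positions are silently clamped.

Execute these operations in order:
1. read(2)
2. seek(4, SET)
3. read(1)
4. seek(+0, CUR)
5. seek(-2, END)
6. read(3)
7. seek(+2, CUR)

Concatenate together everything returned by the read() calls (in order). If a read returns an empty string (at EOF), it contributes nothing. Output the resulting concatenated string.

After 1 (read(2)): returned 'NQ', offset=2
After 2 (seek(4, SET)): offset=4
After 3 (read(1)): returned 'C', offset=5
After 4 (seek(+0, CUR)): offset=5
After 5 (seek(-2, END)): offset=24
After 6 (read(3)): returned 'X0', offset=26
After 7 (seek(+2, CUR)): offset=26

Answer: NQCX0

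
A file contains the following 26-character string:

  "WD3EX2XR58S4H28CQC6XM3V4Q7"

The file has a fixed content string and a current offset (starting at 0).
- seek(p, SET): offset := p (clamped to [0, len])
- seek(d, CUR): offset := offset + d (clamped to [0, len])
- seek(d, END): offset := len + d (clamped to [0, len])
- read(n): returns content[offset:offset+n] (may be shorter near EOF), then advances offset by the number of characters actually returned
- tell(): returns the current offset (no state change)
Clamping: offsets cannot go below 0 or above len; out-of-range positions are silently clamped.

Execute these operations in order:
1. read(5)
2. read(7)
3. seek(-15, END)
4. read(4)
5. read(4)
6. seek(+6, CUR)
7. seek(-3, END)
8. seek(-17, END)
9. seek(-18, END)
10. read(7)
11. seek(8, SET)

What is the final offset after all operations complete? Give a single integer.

After 1 (read(5)): returned 'WD3EX', offset=5
After 2 (read(7)): returned '2XR58S4', offset=12
After 3 (seek(-15, END)): offset=11
After 4 (read(4)): returned '4H28', offset=15
After 5 (read(4)): returned 'CQC6', offset=19
After 6 (seek(+6, CUR)): offset=25
After 7 (seek(-3, END)): offset=23
After 8 (seek(-17, END)): offset=9
After 9 (seek(-18, END)): offset=8
After 10 (read(7)): returned '58S4H28', offset=15
After 11 (seek(8, SET)): offset=8

Answer: 8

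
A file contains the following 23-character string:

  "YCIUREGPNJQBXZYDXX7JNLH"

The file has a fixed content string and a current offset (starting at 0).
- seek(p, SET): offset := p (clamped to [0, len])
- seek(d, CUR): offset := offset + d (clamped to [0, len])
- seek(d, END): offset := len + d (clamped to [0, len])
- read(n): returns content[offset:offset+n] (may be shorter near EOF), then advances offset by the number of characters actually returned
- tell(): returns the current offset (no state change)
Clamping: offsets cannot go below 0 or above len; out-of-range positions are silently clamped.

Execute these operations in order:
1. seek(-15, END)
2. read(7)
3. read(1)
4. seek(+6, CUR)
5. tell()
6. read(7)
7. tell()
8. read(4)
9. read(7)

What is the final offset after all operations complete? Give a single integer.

Answer: 23

Derivation:
After 1 (seek(-15, END)): offset=8
After 2 (read(7)): returned 'NJQBXZY', offset=15
After 3 (read(1)): returned 'D', offset=16
After 4 (seek(+6, CUR)): offset=22
After 5 (tell()): offset=22
After 6 (read(7)): returned 'H', offset=23
After 7 (tell()): offset=23
After 8 (read(4)): returned '', offset=23
After 9 (read(7)): returned '', offset=23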